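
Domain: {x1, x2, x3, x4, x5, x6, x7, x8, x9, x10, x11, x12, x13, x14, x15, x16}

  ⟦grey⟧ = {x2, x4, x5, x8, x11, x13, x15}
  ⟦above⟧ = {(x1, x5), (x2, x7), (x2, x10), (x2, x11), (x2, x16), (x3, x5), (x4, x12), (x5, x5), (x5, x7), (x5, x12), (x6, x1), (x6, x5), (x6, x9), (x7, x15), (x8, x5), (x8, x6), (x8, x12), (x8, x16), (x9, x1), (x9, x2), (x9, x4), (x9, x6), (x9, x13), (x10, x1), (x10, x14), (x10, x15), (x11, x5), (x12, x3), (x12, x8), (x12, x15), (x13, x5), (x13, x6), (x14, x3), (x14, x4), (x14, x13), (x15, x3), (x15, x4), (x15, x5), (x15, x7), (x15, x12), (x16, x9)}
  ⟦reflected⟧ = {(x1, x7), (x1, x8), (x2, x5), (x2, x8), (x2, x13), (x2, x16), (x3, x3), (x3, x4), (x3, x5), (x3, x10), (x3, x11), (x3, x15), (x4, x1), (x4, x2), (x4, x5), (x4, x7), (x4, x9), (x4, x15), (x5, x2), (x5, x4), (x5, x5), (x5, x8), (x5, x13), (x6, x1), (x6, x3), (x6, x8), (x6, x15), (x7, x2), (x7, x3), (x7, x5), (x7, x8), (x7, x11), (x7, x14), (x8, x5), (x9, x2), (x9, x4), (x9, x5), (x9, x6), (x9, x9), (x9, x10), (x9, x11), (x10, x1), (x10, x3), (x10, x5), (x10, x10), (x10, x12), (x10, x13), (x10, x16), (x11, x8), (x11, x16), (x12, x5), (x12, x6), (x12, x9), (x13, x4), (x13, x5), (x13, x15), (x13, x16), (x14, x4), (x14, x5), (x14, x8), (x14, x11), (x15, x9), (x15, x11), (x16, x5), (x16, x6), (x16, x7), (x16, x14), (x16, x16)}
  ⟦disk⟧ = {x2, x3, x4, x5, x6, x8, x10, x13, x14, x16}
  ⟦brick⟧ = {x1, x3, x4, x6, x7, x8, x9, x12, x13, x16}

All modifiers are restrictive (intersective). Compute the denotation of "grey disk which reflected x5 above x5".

{x5, x8, x13}

⟦which reflected x5⟧ = {x : ⟨x, x5⟩ ∈ ⟦reflected⟧} = {x2, x3, x4, x5, x7, x8, x9, x10, x12, x13, x14, x16}
⟦above x5⟧ = {x : ⟨x, x5⟩ ∈ ⟦above⟧} = {x1, x3, x5, x6, x8, x11, x13, x15}
⟦disk⟧ = {x2, x3, x4, x5, x6, x8, x10, x13, x14, x16}
… ∩ ⟦which reflected x5⟧ = {x2, x3, x4, x5, x6, x8, x10, x13, x14, x16} ∩ {x2, x3, x4, x5, x7, x8, x9, x10, x12, x13, x14, x16} = {x2, x3, x4, x5, x8, x10, x13, x14, x16}
… ∩ ⟦above x5⟧ = {x2, x3, x4, x5, x8, x10, x13, x14, x16} ∩ {x1, x3, x5, x6, x8, x11, x13, x15} = {x3, x5, x8, x13}
… ∩ ⟦grey⟧ = {x3, x5, x8, x13} ∩ {x2, x4, x5, x8, x11, x13, x15} = {x5, x8, x13}
So ⟦grey disk which reflected x5 above x5⟧ = {x5, x8, x13}.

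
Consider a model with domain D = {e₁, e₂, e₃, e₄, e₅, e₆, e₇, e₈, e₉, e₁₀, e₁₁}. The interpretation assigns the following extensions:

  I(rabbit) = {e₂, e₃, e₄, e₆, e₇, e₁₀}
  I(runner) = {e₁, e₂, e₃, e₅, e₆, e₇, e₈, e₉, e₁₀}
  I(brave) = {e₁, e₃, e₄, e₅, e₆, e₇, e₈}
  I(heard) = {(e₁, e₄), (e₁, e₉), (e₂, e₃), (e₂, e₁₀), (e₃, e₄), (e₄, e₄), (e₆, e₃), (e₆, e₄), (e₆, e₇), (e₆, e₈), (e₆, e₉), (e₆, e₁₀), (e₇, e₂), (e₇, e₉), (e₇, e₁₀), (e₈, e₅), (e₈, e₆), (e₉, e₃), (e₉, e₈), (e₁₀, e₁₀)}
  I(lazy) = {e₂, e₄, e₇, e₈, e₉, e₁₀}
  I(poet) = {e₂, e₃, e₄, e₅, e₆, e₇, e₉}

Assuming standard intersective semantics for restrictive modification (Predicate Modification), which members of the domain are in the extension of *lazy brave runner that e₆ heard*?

{e₇, e₈}

⟦that e₆ heard⟧ = {x : ⟨e₆, x⟩ ∈ ⟦heard⟧} = {e₃, e₄, e₇, e₈, e₉, e₁₀}
⟦runner⟧ = {e₁, e₂, e₃, e₅, e₆, e₇, e₈, e₉, e₁₀}
… ∩ ⟦that e₆ heard⟧ = {e₁, e₂, e₃, e₅, e₆, e₇, e₈, e₉, e₁₀} ∩ {e₃, e₄, e₇, e₈, e₉, e₁₀} = {e₃, e₇, e₈, e₉, e₁₀}
… ∩ ⟦lazy⟧ = {e₃, e₇, e₈, e₉, e₁₀} ∩ {e₂, e₄, e₇, e₈, e₉, e₁₀} = {e₇, e₈, e₉, e₁₀}
… ∩ ⟦brave⟧ = {e₇, e₈, e₉, e₁₀} ∩ {e₁, e₃, e₄, e₅, e₆, e₇, e₈} = {e₇, e₈}
So ⟦lazy brave runner that e₆ heard⟧ = {e₇, e₈}.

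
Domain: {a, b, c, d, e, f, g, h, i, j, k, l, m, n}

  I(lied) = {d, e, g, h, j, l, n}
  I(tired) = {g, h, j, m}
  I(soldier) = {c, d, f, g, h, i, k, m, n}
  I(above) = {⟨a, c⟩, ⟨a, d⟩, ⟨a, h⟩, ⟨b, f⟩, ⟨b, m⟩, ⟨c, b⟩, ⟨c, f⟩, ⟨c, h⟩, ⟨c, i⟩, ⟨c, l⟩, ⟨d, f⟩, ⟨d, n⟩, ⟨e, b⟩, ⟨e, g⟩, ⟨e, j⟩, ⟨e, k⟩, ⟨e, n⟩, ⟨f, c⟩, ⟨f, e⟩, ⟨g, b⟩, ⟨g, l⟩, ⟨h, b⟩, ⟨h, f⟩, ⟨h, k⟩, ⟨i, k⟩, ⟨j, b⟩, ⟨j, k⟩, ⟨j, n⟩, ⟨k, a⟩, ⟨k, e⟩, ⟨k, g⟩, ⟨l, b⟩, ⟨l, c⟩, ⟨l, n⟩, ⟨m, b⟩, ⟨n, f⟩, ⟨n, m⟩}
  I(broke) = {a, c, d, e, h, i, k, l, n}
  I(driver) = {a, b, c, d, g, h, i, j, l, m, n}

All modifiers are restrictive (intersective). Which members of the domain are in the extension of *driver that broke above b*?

⟦that broke⟧ = ⟦broke⟧ = {a, c, d, e, h, i, k, l, n}
⟦above b⟧ = {x : ⟨x, b⟩ ∈ ⟦above⟧} = {c, e, g, h, j, l, m}
⟦driver⟧ = {a, b, c, d, g, h, i, j, l, m, n}
… ∩ ⟦that broke⟧ = {a, b, c, d, g, h, i, j, l, m, n} ∩ {a, c, d, e, h, i, k, l, n} = {a, c, d, h, i, l, n}
… ∩ ⟦above b⟧ = {a, c, d, h, i, l, n} ∩ {c, e, g, h, j, l, m} = {c, h, l}
So ⟦driver that broke above b⟧ = {c, h, l}.

{c, h, l}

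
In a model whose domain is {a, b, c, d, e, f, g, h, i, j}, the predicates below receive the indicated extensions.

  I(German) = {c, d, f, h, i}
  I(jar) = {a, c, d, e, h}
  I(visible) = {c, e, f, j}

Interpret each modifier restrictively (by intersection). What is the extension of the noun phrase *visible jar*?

{c, e}

⟦jar⟧ = {a, c, d, e, h}
… ∩ ⟦visible⟧ = {a, c, d, e, h} ∩ {c, e, f, j} = {c, e}
So ⟦visible jar⟧ = {c, e}.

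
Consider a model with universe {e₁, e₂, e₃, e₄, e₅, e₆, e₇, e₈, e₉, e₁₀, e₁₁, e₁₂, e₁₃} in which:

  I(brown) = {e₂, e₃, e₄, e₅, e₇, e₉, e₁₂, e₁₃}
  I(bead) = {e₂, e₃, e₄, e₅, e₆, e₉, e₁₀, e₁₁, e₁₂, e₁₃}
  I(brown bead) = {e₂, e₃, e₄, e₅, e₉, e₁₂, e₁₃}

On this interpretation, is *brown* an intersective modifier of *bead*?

yes

⟦brown⟧ ∩ ⟦bead⟧ = {e₂, e₃, e₄, e₅, e₇, e₉, e₁₂, e₁₃} ∩ {e₂, e₃, e₄, e₅, e₆, e₉, e₁₀, e₁₁, e₁₂, e₁₃} = {e₂, e₃, e₄, e₅, e₉, e₁₂, e₁₃}
Observed ⟦brown bead⟧ = {e₂, e₃, e₄, e₅, e₉, e₁₂, e₁₃}.
These coincide, so the modifier is intersective here.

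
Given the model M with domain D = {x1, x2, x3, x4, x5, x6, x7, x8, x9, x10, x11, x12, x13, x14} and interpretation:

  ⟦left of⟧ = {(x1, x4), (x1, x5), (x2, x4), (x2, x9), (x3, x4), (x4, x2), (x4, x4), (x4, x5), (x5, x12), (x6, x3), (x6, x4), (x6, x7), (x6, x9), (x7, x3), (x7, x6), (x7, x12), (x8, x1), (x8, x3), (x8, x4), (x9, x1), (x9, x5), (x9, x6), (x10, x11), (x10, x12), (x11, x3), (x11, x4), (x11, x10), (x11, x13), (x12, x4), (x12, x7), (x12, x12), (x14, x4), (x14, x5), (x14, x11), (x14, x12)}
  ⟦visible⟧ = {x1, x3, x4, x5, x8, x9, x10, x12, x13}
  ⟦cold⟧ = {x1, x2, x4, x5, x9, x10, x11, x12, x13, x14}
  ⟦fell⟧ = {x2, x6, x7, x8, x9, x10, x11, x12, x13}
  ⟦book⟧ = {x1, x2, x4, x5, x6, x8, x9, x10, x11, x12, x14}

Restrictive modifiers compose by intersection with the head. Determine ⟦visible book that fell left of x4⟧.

{x8, x12}

⟦that fell⟧ = ⟦fell⟧ = {x2, x6, x7, x8, x9, x10, x11, x12, x13}
⟦left of x4⟧ = {x : ⟨x, x4⟩ ∈ ⟦left of⟧} = {x1, x2, x3, x4, x6, x8, x11, x12, x14}
⟦book⟧ = {x1, x2, x4, x5, x6, x8, x9, x10, x11, x12, x14}
… ∩ ⟦that fell⟧ = {x1, x2, x4, x5, x6, x8, x9, x10, x11, x12, x14} ∩ {x2, x6, x7, x8, x9, x10, x11, x12, x13} = {x2, x6, x8, x9, x10, x11, x12}
… ∩ ⟦left of x4⟧ = {x2, x6, x8, x9, x10, x11, x12} ∩ {x1, x2, x3, x4, x6, x8, x11, x12, x14} = {x2, x6, x8, x11, x12}
… ∩ ⟦visible⟧ = {x2, x6, x8, x11, x12} ∩ {x1, x3, x4, x5, x8, x9, x10, x12, x13} = {x8, x12}
So ⟦visible book that fell left of x4⟧ = {x8, x12}.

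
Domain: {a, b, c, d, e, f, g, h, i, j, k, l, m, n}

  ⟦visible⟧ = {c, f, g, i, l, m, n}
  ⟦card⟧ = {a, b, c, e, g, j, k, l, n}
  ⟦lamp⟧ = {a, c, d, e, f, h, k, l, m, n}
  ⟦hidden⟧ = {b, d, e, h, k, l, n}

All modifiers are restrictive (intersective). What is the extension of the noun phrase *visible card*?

⟦card⟧ = {a, b, c, e, g, j, k, l, n}
… ∩ ⟦visible⟧ = {a, b, c, e, g, j, k, l, n} ∩ {c, f, g, i, l, m, n} = {c, g, l, n}
So ⟦visible card⟧ = {c, g, l, n}.

{c, g, l, n}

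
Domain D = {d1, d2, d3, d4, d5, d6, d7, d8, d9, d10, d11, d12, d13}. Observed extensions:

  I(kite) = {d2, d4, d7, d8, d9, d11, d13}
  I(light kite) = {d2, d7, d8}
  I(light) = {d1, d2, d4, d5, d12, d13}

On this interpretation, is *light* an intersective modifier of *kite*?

⟦light⟧ ∩ ⟦kite⟧ = {d1, d2, d4, d5, d12, d13} ∩ {d2, d4, d7, d8, d9, d11, d13} = {d2, d4, d13}
Observed ⟦light kite⟧ = {d2, d7, d8}.
These differ, so the modifier is not intersective in this model.

no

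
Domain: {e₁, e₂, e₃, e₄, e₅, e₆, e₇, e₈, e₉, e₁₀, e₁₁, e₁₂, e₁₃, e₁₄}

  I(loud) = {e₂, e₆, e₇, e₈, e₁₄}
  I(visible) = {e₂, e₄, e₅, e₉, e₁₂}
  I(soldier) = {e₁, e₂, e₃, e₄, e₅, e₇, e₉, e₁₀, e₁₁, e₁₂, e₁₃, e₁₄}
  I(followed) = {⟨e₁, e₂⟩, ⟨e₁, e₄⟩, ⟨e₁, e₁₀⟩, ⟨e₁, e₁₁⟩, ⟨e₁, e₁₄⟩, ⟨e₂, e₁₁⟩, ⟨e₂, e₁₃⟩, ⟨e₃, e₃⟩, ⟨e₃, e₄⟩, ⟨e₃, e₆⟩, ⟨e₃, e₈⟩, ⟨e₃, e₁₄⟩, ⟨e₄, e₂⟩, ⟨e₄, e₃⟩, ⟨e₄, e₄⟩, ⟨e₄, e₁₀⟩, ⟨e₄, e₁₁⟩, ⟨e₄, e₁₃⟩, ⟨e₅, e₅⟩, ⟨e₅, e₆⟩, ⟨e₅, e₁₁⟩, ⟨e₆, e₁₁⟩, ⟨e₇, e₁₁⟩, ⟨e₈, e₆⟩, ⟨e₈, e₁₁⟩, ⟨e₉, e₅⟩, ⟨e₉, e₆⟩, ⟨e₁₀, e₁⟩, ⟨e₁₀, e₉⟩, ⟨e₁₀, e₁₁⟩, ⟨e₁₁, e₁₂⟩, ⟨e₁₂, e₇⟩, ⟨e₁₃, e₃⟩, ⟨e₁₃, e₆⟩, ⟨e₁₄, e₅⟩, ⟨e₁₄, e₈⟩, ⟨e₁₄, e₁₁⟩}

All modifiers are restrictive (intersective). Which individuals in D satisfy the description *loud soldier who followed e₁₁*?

{e₂, e₇, e₁₄}

⟦who followed e₁₁⟧ = {x : ⟨x, e₁₁⟩ ∈ ⟦followed⟧} = {e₁, e₂, e₄, e₅, e₆, e₇, e₈, e₁₀, e₁₄}
⟦soldier⟧ = {e₁, e₂, e₃, e₄, e₅, e₇, e₉, e₁₀, e₁₁, e₁₂, e₁₃, e₁₄}
… ∩ ⟦who followed e₁₁⟧ = {e₁, e₂, e₃, e₄, e₅, e₇, e₉, e₁₀, e₁₁, e₁₂, e₁₃, e₁₄} ∩ {e₁, e₂, e₄, e₅, e₆, e₇, e₈, e₁₀, e₁₄} = {e₁, e₂, e₄, e₅, e₇, e₁₀, e₁₄}
… ∩ ⟦loud⟧ = {e₁, e₂, e₄, e₅, e₇, e₁₀, e₁₄} ∩ {e₂, e₆, e₇, e₈, e₁₄} = {e₂, e₇, e₁₄}
So ⟦loud soldier who followed e₁₁⟧ = {e₂, e₇, e₁₄}.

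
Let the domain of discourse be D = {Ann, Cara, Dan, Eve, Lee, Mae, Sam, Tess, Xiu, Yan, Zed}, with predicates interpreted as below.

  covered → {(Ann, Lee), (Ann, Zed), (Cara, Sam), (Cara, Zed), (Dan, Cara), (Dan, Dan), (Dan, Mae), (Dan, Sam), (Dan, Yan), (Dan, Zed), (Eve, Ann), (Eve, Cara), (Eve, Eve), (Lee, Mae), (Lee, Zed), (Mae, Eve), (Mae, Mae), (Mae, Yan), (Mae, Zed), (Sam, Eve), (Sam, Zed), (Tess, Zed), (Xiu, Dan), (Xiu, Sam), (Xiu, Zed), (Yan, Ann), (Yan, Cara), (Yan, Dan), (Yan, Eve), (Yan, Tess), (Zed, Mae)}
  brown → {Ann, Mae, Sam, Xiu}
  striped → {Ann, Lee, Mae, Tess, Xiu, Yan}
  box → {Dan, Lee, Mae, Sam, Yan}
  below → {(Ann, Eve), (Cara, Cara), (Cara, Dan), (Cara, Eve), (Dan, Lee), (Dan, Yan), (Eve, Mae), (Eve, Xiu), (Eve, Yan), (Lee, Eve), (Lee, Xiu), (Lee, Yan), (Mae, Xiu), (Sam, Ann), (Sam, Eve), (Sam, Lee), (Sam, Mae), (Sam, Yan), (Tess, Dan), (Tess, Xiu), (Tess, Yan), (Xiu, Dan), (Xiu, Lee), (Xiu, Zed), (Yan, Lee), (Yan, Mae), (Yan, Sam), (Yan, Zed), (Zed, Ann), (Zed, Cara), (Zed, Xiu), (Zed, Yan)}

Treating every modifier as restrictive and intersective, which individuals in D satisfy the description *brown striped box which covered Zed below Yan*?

∅

⟦which covered Zed⟧ = {x : ⟨x, Zed⟩ ∈ ⟦covered⟧} = {Ann, Cara, Dan, Lee, Mae, Sam, Tess, Xiu}
⟦below Yan⟧ = {x : ⟨x, Yan⟩ ∈ ⟦below⟧} = {Dan, Eve, Lee, Sam, Tess, Zed}
⟦box⟧ = {Dan, Lee, Mae, Sam, Yan}
… ∩ ⟦which covered Zed⟧ = {Dan, Lee, Mae, Sam, Yan} ∩ {Ann, Cara, Dan, Lee, Mae, Sam, Tess, Xiu} = {Dan, Lee, Mae, Sam}
… ∩ ⟦below Yan⟧ = {Dan, Lee, Mae, Sam} ∩ {Dan, Eve, Lee, Sam, Tess, Zed} = {Dan, Lee, Sam}
… ∩ ⟦brown⟧ = {Dan, Lee, Sam} ∩ {Ann, Mae, Sam, Xiu} = {Sam}
… ∩ ⟦striped⟧ = {Sam} ∩ {Ann, Lee, Mae, Tess, Xiu, Yan} = ∅
So ⟦brown striped box which covered Zed below Yan⟧ = ∅.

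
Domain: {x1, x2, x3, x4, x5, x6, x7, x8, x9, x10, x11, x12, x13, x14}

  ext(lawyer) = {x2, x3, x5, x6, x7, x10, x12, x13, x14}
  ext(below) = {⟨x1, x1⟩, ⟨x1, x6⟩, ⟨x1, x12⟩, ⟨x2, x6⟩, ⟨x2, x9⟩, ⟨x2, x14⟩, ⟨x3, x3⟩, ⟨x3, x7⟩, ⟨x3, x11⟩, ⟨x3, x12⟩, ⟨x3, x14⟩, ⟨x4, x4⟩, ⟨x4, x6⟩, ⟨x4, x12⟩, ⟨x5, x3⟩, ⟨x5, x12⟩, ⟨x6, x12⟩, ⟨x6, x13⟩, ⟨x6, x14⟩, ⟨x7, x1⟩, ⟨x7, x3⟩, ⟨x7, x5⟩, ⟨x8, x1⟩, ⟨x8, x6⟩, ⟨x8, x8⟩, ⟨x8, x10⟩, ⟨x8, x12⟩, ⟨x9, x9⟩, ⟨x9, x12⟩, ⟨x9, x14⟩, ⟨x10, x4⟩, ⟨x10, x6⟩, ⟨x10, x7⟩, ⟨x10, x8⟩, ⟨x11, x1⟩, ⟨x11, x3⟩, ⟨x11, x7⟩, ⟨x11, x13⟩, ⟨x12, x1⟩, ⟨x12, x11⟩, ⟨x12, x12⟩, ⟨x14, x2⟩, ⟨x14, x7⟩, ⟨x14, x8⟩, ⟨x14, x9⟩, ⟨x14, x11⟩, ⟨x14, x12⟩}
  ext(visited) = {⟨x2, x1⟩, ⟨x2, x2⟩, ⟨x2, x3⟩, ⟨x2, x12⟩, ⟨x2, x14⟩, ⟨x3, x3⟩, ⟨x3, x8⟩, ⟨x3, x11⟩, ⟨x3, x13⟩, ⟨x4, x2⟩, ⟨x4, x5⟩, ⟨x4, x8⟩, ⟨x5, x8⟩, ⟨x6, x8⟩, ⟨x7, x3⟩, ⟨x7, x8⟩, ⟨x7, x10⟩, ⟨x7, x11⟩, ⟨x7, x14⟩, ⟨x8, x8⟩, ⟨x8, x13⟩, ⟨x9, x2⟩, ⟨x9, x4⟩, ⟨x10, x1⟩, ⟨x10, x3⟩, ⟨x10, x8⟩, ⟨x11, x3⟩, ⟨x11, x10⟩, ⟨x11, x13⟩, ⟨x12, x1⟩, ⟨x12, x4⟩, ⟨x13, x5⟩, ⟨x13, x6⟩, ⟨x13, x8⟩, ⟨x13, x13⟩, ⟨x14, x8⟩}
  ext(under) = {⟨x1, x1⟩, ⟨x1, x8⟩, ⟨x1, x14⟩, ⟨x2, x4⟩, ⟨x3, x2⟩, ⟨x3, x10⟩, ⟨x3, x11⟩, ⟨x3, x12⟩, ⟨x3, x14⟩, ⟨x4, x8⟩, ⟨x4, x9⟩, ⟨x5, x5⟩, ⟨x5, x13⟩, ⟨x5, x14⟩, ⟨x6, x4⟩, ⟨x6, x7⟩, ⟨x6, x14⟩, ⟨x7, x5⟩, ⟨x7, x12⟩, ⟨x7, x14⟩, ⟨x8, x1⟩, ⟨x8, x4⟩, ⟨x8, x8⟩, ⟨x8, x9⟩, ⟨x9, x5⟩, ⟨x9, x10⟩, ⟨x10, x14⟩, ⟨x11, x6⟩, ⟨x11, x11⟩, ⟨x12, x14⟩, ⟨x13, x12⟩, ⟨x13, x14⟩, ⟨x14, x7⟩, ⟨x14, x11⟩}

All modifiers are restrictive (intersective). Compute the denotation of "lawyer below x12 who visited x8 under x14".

{x3, x5, x6}

⟦below x12⟧ = {x : ⟨x, x12⟩ ∈ ⟦below⟧} = {x1, x3, x4, x5, x6, x8, x9, x12, x14}
⟦who visited x8⟧ = {x : ⟨x, x8⟩ ∈ ⟦visited⟧} = {x3, x4, x5, x6, x7, x8, x10, x13, x14}
⟦under x14⟧ = {x : ⟨x, x14⟩ ∈ ⟦under⟧} = {x1, x3, x5, x6, x7, x10, x12, x13}
⟦lawyer⟧ = {x2, x3, x5, x6, x7, x10, x12, x13, x14}
… ∩ ⟦below x12⟧ = {x2, x3, x5, x6, x7, x10, x12, x13, x14} ∩ {x1, x3, x4, x5, x6, x8, x9, x12, x14} = {x3, x5, x6, x12, x14}
… ∩ ⟦who visited x8⟧ = {x3, x5, x6, x12, x14} ∩ {x3, x4, x5, x6, x7, x8, x10, x13, x14} = {x3, x5, x6, x14}
… ∩ ⟦under x14⟧ = {x3, x5, x6, x14} ∩ {x1, x3, x5, x6, x7, x10, x12, x13} = {x3, x5, x6}
So ⟦lawyer below x12 who visited x8 under x14⟧ = {x3, x5, x6}.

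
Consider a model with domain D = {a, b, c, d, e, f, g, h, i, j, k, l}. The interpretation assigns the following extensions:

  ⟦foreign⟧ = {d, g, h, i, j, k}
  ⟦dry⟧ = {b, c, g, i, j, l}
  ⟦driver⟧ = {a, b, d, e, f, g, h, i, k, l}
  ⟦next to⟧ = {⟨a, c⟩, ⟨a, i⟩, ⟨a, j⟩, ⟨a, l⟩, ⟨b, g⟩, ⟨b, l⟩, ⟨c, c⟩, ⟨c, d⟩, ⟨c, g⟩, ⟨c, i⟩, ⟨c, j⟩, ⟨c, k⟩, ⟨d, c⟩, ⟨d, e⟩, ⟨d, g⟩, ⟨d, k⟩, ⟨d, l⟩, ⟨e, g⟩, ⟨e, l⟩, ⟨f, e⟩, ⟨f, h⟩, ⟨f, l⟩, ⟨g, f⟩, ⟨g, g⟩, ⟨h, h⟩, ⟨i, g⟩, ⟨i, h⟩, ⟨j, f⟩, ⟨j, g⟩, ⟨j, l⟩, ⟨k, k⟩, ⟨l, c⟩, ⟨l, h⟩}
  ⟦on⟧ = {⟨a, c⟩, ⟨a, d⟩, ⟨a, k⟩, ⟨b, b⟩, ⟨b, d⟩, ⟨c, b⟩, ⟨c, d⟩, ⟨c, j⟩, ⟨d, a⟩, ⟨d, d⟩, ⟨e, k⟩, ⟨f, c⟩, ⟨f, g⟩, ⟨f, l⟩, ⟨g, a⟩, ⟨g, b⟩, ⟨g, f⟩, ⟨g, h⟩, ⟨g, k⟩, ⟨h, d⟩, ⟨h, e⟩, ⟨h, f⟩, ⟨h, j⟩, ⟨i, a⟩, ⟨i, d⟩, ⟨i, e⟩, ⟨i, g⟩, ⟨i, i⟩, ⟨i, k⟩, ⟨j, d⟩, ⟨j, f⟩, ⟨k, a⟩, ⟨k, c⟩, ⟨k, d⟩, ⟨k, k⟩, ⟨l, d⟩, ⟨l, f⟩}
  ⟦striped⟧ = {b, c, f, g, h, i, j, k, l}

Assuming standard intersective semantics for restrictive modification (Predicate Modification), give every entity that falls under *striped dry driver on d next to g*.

⟦on d⟧ = {x : ⟨x, d⟩ ∈ ⟦on⟧} = {a, b, c, d, h, i, j, k, l}
⟦next to g⟧ = {x : ⟨x, g⟩ ∈ ⟦next to⟧} = {b, c, d, e, g, i, j}
⟦driver⟧ = {a, b, d, e, f, g, h, i, k, l}
… ∩ ⟦on d⟧ = {a, b, d, e, f, g, h, i, k, l} ∩ {a, b, c, d, h, i, j, k, l} = {a, b, d, h, i, k, l}
… ∩ ⟦next to g⟧ = {a, b, d, h, i, k, l} ∩ {b, c, d, e, g, i, j} = {b, d, i}
… ∩ ⟦striped⟧ = {b, d, i} ∩ {b, c, f, g, h, i, j, k, l} = {b, i}
… ∩ ⟦dry⟧ = {b, i} ∩ {b, c, g, i, j, l} = {b, i}
So ⟦striped dry driver on d next to g⟧ = {b, i}.

{b, i}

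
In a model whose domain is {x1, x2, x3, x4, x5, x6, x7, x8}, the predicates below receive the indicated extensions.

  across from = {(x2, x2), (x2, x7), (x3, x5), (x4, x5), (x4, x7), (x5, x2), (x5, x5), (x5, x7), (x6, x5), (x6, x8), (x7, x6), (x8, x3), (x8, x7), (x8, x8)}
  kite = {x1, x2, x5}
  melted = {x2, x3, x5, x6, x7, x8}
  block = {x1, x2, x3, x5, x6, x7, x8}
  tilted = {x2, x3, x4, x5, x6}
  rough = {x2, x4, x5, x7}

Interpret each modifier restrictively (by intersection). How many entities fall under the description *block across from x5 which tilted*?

3

⟦across from x5⟧ = {x : ⟨x, x5⟩ ∈ ⟦across from⟧} = {x3, x4, x5, x6}
⟦which tilted⟧ = ⟦tilted⟧ = {x2, x3, x4, x5, x6}
⟦block⟧ = {x1, x2, x3, x5, x6, x7, x8}
… ∩ ⟦across from x5⟧ = {x1, x2, x3, x5, x6, x7, x8} ∩ {x3, x4, x5, x6} = {x3, x5, x6}
… ∩ ⟦which tilted⟧ = {x3, x5, x6} ∩ {x2, x3, x4, x5, x6} = {x3, x5, x6}
⟦block across from x5 which tilted⟧ = {x3, x5, x6}, so the cardinality is 3.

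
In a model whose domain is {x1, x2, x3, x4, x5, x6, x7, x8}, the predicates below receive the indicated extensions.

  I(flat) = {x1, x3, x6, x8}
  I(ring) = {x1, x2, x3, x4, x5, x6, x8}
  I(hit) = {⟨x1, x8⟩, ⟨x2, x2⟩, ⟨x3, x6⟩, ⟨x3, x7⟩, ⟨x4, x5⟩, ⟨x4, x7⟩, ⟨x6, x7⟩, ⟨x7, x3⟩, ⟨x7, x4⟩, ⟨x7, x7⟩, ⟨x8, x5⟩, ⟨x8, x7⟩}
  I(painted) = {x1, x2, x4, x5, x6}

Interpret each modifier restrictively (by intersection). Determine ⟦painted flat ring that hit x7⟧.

{x6}

⟦that hit x7⟧ = {x : ⟨x, x7⟩ ∈ ⟦hit⟧} = {x3, x4, x6, x7, x8}
⟦ring⟧ = {x1, x2, x3, x4, x5, x6, x8}
… ∩ ⟦that hit x7⟧ = {x1, x2, x3, x4, x5, x6, x8} ∩ {x3, x4, x6, x7, x8} = {x3, x4, x6, x8}
… ∩ ⟦painted⟧ = {x3, x4, x6, x8} ∩ {x1, x2, x4, x5, x6} = {x4, x6}
… ∩ ⟦flat⟧ = {x4, x6} ∩ {x1, x3, x6, x8} = {x6}
So ⟦painted flat ring that hit x7⟧ = {x6}.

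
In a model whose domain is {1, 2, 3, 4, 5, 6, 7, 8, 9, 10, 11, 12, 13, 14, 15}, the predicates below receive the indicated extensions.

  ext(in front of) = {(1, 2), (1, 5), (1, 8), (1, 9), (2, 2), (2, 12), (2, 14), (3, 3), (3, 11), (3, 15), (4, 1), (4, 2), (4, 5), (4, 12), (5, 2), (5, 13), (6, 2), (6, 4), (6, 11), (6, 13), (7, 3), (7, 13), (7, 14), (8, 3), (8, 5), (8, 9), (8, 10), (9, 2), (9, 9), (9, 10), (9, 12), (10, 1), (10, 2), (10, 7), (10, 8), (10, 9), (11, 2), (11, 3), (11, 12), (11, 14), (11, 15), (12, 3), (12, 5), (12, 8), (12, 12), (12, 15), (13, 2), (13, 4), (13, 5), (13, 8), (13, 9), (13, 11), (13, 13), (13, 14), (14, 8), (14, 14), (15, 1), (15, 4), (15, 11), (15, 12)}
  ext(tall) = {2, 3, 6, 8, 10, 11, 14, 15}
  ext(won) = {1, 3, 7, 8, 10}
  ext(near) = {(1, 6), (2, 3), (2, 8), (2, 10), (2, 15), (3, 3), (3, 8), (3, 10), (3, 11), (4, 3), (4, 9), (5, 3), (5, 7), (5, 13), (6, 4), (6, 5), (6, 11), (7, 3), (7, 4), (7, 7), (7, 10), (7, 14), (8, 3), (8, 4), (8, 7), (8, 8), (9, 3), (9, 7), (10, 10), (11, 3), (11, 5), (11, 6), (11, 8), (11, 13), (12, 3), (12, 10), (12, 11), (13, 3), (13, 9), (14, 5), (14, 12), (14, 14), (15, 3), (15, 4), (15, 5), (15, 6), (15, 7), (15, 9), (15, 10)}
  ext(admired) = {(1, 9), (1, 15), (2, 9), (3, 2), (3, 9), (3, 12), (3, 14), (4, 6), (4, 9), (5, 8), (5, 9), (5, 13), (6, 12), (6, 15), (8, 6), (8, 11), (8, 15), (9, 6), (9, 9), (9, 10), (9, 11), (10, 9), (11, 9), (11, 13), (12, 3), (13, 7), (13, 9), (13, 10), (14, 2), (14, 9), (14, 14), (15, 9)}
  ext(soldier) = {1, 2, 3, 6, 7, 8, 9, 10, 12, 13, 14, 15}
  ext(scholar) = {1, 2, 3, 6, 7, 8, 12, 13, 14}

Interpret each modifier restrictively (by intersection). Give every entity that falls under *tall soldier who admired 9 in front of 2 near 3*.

⟦who admired 9⟧ = {x : ⟨x, 9⟩ ∈ ⟦admired⟧} = {1, 2, 3, 4, 5, 9, 10, 11, 13, 14, 15}
⟦in front of 2⟧ = {x : ⟨x, 2⟩ ∈ ⟦in front of⟧} = {1, 2, 4, 5, 6, 9, 10, 11, 13}
⟦near 3⟧ = {x : ⟨x, 3⟩ ∈ ⟦near⟧} = {2, 3, 4, 5, 7, 8, 9, 11, 12, 13, 15}
⟦soldier⟧ = {1, 2, 3, 6, 7, 8, 9, 10, 12, 13, 14, 15}
… ∩ ⟦who admired 9⟧ = {1, 2, 3, 6, 7, 8, 9, 10, 12, 13, 14, 15} ∩ {1, 2, 3, 4, 5, 9, 10, 11, 13, 14, 15} = {1, 2, 3, 9, 10, 13, 14, 15}
… ∩ ⟦in front of 2⟧ = {1, 2, 3, 9, 10, 13, 14, 15} ∩ {1, 2, 4, 5, 6, 9, 10, 11, 13} = {1, 2, 9, 10, 13}
… ∩ ⟦near 3⟧ = {1, 2, 9, 10, 13} ∩ {2, 3, 4, 5, 7, 8, 9, 11, 12, 13, 15} = {2, 9, 13}
… ∩ ⟦tall⟧ = {2, 9, 13} ∩ {2, 3, 6, 8, 10, 11, 14, 15} = {2}
So ⟦tall soldier who admired 9 in front of 2 near 3⟧ = {2}.

{2}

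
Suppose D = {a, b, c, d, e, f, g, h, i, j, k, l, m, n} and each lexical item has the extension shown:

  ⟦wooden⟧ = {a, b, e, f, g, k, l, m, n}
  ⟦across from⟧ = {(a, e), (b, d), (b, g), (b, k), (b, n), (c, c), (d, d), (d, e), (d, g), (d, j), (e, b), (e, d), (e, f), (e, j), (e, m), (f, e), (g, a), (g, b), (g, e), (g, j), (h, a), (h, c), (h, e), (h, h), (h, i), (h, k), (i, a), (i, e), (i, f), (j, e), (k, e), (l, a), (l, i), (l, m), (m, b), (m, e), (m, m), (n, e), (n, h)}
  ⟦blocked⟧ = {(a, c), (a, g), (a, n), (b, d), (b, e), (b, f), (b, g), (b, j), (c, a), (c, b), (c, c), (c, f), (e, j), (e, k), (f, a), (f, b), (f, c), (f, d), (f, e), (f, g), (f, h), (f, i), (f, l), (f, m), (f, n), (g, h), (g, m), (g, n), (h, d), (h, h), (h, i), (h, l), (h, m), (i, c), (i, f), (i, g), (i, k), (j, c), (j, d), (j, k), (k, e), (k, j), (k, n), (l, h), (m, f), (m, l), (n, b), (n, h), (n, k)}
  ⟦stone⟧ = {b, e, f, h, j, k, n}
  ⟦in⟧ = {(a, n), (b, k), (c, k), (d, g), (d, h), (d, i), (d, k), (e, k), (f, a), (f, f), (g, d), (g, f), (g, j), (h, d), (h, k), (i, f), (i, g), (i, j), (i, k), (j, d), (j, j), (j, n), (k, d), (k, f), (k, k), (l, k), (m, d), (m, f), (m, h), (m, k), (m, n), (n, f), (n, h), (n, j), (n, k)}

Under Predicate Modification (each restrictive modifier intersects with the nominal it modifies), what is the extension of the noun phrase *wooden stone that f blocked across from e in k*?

⟦that f blocked⟧ = {x : ⟨f, x⟩ ∈ ⟦blocked⟧} = {a, b, c, d, e, g, h, i, l, m, n}
⟦across from e⟧ = {x : ⟨x, e⟩ ∈ ⟦across from⟧} = {a, d, f, g, h, i, j, k, m, n}
⟦in k⟧ = {x : ⟨x, k⟩ ∈ ⟦in⟧} = {b, c, d, e, h, i, k, l, m, n}
⟦stone⟧ = {b, e, f, h, j, k, n}
… ∩ ⟦that f blocked⟧ = {b, e, f, h, j, k, n} ∩ {a, b, c, d, e, g, h, i, l, m, n} = {b, e, h, n}
… ∩ ⟦across from e⟧ = {b, e, h, n} ∩ {a, d, f, g, h, i, j, k, m, n} = {h, n}
… ∩ ⟦in k⟧ = {h, n} ∩ {b, c, d, e, h, i, k, l, m, n} = {h, n}
… ∩ ⟦wooden⟧ = {h, n} ∩ {a, b, e, f, g, k, l, m, n} = {n}
So ⟦wooden stone that f blocked across from e in k⟧ = {n}.

{n}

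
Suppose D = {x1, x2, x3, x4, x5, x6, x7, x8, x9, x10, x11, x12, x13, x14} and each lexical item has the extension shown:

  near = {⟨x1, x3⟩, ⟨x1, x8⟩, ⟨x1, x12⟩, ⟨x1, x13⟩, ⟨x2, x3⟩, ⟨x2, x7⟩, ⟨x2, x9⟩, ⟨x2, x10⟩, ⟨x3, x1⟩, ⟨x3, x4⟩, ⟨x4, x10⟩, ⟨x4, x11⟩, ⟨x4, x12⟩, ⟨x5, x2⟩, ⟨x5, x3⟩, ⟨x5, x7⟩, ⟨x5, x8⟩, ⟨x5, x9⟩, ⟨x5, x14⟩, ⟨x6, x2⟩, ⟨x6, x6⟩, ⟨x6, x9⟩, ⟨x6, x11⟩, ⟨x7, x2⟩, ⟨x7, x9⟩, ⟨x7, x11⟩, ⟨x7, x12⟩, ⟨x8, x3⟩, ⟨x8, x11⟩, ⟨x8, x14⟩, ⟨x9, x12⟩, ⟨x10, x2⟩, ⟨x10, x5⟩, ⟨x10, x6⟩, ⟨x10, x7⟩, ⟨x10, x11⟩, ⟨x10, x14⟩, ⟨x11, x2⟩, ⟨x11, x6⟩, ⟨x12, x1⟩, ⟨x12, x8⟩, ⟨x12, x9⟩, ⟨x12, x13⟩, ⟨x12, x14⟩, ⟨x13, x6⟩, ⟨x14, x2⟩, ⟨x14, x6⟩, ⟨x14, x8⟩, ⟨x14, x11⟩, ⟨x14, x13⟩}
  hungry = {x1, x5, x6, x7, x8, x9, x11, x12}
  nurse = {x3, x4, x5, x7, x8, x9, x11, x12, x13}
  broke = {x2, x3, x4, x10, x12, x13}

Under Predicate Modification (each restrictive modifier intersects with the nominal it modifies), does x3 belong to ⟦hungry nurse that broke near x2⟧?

⟦that broke⟧ = ⟦broke⟧ = {x2, x3, x4, x10, x12, x13}
⟦near x2⟧ = {x : ⟨x, x2⟩ ∈ ⟦near⟧} = {x5, x6, x7, x10, x11, x14}
⟦nurse⟧ = {x3, x4, x5, x7, x8, x9, x11, x12, x13}
… ∩ ⟦that broke⟧ = {x3, x4, x5, x7, x8, x9, x11, x12, x13} ∩ {x2, x3, x4, x10, x12, x13} = {x3, x4, x12, x13}
… ∩ ⟦near x2⟧ = {x3, x4, x12, x13} ∩ {x5, x6, x7, x10, x11, x14} = ∅
… ∩ ⟦hungry⟧ = ∅ ∩ {x1, x5, x6, x7, x8, x9, x11, x12} = ∅
⟦hungry nurse that broke near x2⟧ = ∅; x3 ∉ this set.

no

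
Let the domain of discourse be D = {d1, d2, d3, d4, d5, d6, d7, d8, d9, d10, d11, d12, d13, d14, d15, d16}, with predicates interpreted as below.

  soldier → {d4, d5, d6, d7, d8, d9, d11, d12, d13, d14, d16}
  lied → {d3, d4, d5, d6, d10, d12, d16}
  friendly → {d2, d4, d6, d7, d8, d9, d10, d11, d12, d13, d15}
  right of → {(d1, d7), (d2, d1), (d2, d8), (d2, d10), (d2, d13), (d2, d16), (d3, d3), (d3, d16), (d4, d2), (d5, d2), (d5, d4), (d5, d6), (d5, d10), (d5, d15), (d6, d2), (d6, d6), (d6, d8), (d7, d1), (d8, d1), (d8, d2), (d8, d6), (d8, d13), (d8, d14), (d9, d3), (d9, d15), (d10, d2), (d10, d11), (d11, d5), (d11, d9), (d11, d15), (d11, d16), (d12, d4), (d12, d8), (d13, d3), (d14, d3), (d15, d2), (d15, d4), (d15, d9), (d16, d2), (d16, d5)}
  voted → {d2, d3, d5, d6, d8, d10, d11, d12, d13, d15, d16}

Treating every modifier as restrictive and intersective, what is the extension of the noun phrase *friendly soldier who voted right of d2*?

⟦who voted⟧ = ⟦voted⟧ = {d2, d3, d5, d6, d8, d10, d11, d12, d13, d15, d16}
⟦right of d2⟧ = {x : ⟨x, d2⟩ ∈ ⟦right of⟧} = {d4, d5, d6, d8, d10, d15, d16}
⟦soldier⟧ = {d4, d5, d6, d7, d8, d9, d11, d12, d13, d14, d16}
… ∩ ⟦who voted⟧ = {d4, d5, d6, d7, d8, d9, d11, d12, d13, d14, d16} ∩ {d2, d3, d5, d6, d8, d10, d11, d12, d13, d15, d16} = {d5, d6, d8, d11, d12, d13, d16}
… ∩ ⟦right of d2⟧ = {d5, d6, d8, d11, d12, d13, d16} ∩ {d4, d5, d6, d8, d10, d15, d16} = {d5, d6, d8, d16}
… ∩ ⟦friendly⟧ = {d5, d6, d8, d16} ∩ {d2, d4, d6, d7, d8, d9, d10, d11, d12, d13, d15} = {d6, d8}
So ⟦friendly soldier who voted right of d2⟧ = {d6, d8}.

{d6, d8}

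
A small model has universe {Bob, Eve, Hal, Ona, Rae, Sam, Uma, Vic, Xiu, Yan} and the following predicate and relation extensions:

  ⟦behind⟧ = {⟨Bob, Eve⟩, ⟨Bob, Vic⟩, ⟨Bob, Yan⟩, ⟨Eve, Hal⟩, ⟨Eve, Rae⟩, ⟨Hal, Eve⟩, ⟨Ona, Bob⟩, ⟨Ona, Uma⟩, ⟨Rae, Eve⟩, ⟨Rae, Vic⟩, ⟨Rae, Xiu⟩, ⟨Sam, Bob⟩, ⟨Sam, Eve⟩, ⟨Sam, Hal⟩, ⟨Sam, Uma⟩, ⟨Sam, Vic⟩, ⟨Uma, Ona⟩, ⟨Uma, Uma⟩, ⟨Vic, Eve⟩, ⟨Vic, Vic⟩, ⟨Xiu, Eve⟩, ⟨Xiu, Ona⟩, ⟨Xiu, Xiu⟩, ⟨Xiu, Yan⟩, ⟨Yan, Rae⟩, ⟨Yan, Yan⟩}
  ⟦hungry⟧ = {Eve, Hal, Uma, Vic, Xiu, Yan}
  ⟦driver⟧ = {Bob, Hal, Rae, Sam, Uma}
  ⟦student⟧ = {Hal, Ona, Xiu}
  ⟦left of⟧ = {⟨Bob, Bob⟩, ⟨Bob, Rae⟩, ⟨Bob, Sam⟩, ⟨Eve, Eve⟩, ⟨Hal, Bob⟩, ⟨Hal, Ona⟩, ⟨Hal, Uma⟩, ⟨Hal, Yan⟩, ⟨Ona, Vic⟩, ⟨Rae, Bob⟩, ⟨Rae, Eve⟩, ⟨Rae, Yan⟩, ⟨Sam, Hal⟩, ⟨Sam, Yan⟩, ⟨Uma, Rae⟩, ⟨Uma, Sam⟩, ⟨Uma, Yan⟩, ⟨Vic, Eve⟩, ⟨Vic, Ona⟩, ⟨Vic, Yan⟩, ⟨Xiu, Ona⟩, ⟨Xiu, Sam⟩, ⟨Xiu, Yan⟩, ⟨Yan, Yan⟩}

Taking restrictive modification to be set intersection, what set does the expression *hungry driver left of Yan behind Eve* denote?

{Hal}

⟦left of Yan⟧ = {x : ⟨x, Yan⟩ ∈ ⟦left of⟧} = {Hal, Rae, Sam, Uma, Vic, Xiu, Yan}
⟦behind Eve⟧ = {x : ⟨x, Eve⟩ ∈ ⟦behind⟧} = {Bob, Hal, Rae, Sam, Vic, Xiu}
⟦driver⟧ = {Bob, Hal, Rae, Sam, Uma}
… ∩ ⟦left of Yan⟧ = {Bob, Hal, Rae, Sam, Uma} ∩ {Hal, Rae, Sam, Uma, Vic, Xiu, Yan} = {Hal, Rae, Sam, Uma}
… ∩ ⟦behind Eve⟧ = {Hal, Rae, Sam, Uma} ∩ {Bob, Hal, Rae, Sam, Vic, Xiu} = {Hal, Rae, Sam}
… ∩ ⟦hungry⟧ = {Hal, Rae, Sam} ∩ {Eve, Hal, Uma, Vic, Xiu, Yan} = {Hal}
So ⟦hungry driver left of Yan behind Eve⟧ = {Hal}.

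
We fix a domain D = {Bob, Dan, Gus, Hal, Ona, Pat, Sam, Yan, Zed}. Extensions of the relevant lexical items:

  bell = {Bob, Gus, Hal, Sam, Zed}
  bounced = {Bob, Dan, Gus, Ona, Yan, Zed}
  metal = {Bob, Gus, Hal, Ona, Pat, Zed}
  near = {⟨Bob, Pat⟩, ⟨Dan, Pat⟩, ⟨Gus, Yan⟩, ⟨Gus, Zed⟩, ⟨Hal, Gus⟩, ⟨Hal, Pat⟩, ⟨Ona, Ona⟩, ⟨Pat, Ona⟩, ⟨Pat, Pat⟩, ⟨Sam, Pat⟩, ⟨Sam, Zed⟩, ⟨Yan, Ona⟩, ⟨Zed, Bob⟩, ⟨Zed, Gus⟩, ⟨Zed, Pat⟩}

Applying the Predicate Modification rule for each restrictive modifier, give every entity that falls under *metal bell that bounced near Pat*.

{Bob, Zed}

⟦that bounced⟧ = ⟦bounced⟧ = {Bob, Dan, Gus, Ona, Yan, Zed}
⟦near Pat⟧ = {x : ⟨x, Pat⟩ ∈ ⟦near⟧} = {Bob, Dan, Hal, Pat, Sam, Zed}
⟦bell⟧ = {Bob, Gus, Hal, Sam, Zed}
… ∩ ⟦that bounced⟧ = {Bob, Gus, Hal, Sam, Zed} ∩ {Bob, Dan, Gus, Ona, Yan, Zed} = {Bob, Gus, Zed}
… ∩ ⟦near Pat⟧ = {Bob, Gus, Zed} ∩ {Bob, Dan, Hal, Pat, Sam, Zed} = {Bob, Zed}
… ∩ ⟦metal⟧ = {Bob, Zed} ∩ {Bob, Gus, Hal, Ona, Pat, Zed} = {Bob, Zed}
So ⟦metal bell that bounced near Pat⟧ = {Bob, Zed}.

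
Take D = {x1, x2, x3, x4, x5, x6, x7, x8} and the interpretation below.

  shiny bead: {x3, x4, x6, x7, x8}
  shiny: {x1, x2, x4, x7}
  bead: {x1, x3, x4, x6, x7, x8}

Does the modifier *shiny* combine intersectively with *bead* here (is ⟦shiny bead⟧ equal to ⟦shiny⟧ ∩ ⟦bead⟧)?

⟦shiny⟧ ∩ ⟦bead⟧ = {x1, x2, x4, x7} ∩ {x1, x3, x4, x6, x7, x8} = {x1, x4, x7}
Observed ⟦shiny bead⟧ = {x3, x4, x6, x7, x8}.
These differ, so the modifier is not intersective in this model.

no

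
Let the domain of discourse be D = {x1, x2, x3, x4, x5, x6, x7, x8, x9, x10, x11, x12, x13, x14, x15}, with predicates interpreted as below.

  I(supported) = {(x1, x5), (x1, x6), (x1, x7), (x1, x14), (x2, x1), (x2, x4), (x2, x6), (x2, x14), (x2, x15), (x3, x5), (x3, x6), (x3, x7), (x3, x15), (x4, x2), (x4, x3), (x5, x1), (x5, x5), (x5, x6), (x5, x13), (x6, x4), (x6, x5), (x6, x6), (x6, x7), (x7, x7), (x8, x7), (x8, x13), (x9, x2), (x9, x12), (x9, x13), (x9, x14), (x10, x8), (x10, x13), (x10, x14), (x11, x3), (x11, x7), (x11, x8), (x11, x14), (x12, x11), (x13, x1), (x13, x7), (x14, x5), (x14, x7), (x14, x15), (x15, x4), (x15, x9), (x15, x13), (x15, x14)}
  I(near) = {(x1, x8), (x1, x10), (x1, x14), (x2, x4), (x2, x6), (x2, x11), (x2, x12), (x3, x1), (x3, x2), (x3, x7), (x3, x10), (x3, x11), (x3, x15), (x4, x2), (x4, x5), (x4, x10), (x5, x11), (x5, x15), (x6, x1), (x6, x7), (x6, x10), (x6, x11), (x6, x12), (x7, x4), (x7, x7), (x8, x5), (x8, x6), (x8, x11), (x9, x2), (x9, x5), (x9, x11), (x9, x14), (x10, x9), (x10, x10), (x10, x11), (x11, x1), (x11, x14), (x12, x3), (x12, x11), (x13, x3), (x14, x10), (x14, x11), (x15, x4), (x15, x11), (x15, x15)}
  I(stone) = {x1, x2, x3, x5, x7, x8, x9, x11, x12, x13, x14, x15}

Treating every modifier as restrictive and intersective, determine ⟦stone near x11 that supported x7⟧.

{x3, x8, x14}

⟦near x11⟧ = {x : ⟨x, x11⟩ ∈ ⟦near⟧} = {x2, x3, x5, x6, x8, x9, x10, x12, x14, x15}
⟦that supported x7⟧ = {x : ⟨x, x7⟩ ∈ ⟦supported⟧} = {x1, x3, x6, x7, x8, x11, x13, x14}
⟦stone⟧ = {x1, x2, x3, x5, x7, x8, x9, x11, x12, x13, x14, x15}
… ∩ ⟦near x11⟧ = {x1, x2, x3, x5, x7, x8, x9, x11, x12, x13, x14, x15} ∩ {x2, x3, x5, x6, x8, x9, x10, x12, x14, x15} = {x2, x3, x5, x8, x9, x12, x14, x15}
… ∩ ⟦that supported x7⟧ = {x2, x3, x5, x8, x9, x12, x14, x15} ∩ {x1, x3, x6, x7, x8, x11, x13, x14} = {x3, x8, x14}
So ⟦stone near x11 that supported x7⟧ = {x3, x8, x14}.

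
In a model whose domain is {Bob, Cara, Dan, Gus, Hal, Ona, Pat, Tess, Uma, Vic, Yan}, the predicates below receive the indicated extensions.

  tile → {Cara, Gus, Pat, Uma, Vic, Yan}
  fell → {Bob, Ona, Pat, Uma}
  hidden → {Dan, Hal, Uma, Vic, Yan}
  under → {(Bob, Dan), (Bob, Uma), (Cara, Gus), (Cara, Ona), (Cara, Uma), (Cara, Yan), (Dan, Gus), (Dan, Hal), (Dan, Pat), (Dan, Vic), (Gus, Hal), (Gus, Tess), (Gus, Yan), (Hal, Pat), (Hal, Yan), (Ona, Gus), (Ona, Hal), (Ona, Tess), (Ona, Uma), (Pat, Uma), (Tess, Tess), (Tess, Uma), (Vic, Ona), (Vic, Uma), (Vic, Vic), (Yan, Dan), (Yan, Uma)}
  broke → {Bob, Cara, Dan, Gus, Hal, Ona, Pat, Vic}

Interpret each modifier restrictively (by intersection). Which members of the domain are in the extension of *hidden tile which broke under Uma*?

{Vic}

⟦which broke⟧ = ⟦broke⟧ = {Bob, Cara, Dan, Gus, Hal, Ona, Pat, Vic}
⟦under Uma⟧ = {x : ⟨x, Uma⟩ ∈ ⟦under⟧} = {Bob, Cara, Ona, Pat, Tess, Vic, Yan}
⟦tile⟧ = {Cara, Gus, Pat, Uma, Vic, Yan}
… ∩ ⟦which broke⟧ = {Cara, Gus, Pat, Uma, Vic, Yan} ∩ {Bob, Cara, Dan, Gus, Hal, Ona, Pat, Vic} = {Cara, Gus, Pat, Vic}
… ∩ ⟦under Uma⟧ = {Cara, Gus, Pat, Vic} ∩ {Bob, Cara, Ona, Pat, Tess, Vic, Yan} = {Cara, Pat, Vic}
… ∩ ⟦hidden⟧ = {Cara, Pat, Vic} ∩ {Dan, Hal, Uma, Vic, Yan} = {Vic}
So ⟦hidden tile which broke under Uma⟧ = {Vic}.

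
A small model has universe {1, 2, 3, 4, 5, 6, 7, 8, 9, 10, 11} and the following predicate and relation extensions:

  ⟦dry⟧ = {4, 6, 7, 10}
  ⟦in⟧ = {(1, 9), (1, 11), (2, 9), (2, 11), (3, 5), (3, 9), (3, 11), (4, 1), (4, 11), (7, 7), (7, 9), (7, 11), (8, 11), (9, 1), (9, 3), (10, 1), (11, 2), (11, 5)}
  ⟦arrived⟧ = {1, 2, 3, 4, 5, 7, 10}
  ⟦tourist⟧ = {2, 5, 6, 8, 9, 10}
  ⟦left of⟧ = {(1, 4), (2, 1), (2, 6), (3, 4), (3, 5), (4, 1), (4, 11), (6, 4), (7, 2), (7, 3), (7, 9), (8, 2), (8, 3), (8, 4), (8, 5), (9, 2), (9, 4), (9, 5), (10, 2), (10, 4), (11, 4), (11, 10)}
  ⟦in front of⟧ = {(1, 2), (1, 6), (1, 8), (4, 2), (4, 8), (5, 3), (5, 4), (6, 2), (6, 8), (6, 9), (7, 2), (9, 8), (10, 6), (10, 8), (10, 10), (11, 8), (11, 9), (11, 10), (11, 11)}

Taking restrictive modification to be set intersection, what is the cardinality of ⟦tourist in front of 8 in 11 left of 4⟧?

0

⟦in front of 8⟧ = {x : ⟨x, 8⟩ ∈ ⟦in front of⟧} = {1, 4, 6, 9, 10, 11}
⟦in 11⟧ = {x : ⟨x, 11⟩ ∈ ⟦in⟧} = {1, 2, 3, 4, 7, 8}
⟦left of 4⟧ = {x : ⟨x, 4⟩ ∈ ⟦left of⟧} = {1, 3, 6, 8, 9, 10, 11}
⟦tourist⟧ = {2, 5, 6, 8, 9, 10}
… ∩ ⟦in front of 8⟧ = {2, 5, 6, 8, 9, 10} ∩ {1, 4, 6, 9, 10, 11} = {6, 9, 10}
… ∩ ⟦in 11⟧ = {6, 9, 10} ∩ {1, 2, 3, 4, 7, 8} = ∅
… ∩ ⟦left of 4⟧ = ∅ ∩ {1, 3, 6, 8, 9, 10, 11} = ∅
⟦tourist in front of 8 in 11 left of 4⟧ = ∅, so the cardinality is 0.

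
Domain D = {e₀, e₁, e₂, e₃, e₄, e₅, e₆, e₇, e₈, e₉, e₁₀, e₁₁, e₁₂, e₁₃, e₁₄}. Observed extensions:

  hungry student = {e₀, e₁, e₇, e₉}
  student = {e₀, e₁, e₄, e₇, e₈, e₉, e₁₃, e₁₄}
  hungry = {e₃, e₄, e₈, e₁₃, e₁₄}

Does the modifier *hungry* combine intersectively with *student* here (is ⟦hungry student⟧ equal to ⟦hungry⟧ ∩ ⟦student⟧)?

no

⟦hungry⟧ ∩ ⟦student⟧ = {e₃, e₄, e₈, e₁₃, e₁₄} ∩ {e₀, e₁, e₄, e₇, e₈, e₉, e₁₃, e₁₄} = {e₄, e₈, e₁₃, e₁₄}
Observed ⟦hungry student⟧ = {e₀, e₁, e₇, e₉}.
These differ, so the modifier is not intersective in this model.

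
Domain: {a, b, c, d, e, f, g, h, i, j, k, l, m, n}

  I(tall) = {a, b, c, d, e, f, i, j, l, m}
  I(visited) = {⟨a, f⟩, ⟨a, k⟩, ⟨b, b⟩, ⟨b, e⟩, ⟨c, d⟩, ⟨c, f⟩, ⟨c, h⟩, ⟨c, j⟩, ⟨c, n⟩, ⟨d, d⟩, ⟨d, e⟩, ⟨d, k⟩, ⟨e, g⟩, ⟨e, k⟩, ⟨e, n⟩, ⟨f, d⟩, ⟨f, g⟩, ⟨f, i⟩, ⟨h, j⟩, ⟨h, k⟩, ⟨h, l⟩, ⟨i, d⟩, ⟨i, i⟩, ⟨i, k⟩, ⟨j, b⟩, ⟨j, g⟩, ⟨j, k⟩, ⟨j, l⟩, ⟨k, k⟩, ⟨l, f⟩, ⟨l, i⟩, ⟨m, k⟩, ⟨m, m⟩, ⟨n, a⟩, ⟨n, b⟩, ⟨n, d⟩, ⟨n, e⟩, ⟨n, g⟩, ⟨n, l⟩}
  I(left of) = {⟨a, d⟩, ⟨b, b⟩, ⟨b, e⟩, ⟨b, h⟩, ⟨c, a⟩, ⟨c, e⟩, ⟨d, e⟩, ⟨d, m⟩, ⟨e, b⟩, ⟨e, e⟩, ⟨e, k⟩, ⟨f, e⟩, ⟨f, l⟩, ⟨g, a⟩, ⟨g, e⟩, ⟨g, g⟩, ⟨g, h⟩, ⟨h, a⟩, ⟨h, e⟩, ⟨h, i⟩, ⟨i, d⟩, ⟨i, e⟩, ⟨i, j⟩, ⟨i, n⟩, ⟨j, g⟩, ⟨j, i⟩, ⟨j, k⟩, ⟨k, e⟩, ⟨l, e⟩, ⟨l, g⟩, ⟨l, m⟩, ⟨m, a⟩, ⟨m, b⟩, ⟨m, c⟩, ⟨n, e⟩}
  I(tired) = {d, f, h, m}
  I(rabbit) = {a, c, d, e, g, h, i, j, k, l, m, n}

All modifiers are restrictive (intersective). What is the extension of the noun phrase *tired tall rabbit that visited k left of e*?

⟦that visited k⟧ = {x : ⟨x, k⟩ ∈ ⟦visited⟧} = {a, d, e, h, i, j, k, m}
⟦left of e⟧ = {x : ⟨x, e⟩ ∈ ⟦left of⟧} = {b, c, d, e, f, g, h, i, k, l, n}
⟦rabbit⟧ = {a, c, d, e, g, h, i, j, k, l, m, n}
… ∩ ⟦that visited k⟧ = {a, c, d, e, g, h, i, j, k, l, m, n} ∩ {a, d, e, h, i, j, k, m} = {a, d, e, h, i, j, k, m}
… ∩ ⟦left of e⟧ = {a, d, e, h, i, j, k, m} ∩ {b, c, d, e, f, g, h, i, k, l, n} = {d, e, h, i, k}
… ∩ ⟦tired⟧ = {d, e, h, i, k} ∩ {d, f, h, m} = {d, h}
… ∩ ⟦tall⟧ = {d, h} ∩ {a, b, c, d, e, f, i, j, l, m} = {d}
So ⟦tired tall rabbit that visited k left of e⟧ = {d}.

{d}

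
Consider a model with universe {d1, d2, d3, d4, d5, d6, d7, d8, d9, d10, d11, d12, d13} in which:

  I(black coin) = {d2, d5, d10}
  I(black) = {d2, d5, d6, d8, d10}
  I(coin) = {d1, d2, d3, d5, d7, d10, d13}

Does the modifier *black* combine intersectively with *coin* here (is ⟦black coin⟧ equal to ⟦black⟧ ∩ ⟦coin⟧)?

yes

⟦black⟧ ∩ ⟦coin⟧ = {d2, d5, d6, d8, d10} ∩ {d1, d2, d3, d5, d7, d10, d13} = {d2, d5, d10}
Observed ⟦black coin⟧ = {d2, d5, d10}.
These coincide, so the modifier is intersective here.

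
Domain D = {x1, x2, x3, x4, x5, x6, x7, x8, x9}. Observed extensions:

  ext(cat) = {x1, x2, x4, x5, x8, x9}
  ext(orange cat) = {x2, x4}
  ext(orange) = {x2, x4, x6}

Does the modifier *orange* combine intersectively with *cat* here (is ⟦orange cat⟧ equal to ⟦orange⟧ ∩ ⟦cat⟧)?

⟦orange⟧ ∩ ⟦cat⟧ = {x2, x4, x6} ∩ {x1, x2, x4, x5, x8, x9} = {x2, x4}
Observed ⟦orange cat⟧ = {x2, x4}.
These coincide, so the modifier is intersective here.

yes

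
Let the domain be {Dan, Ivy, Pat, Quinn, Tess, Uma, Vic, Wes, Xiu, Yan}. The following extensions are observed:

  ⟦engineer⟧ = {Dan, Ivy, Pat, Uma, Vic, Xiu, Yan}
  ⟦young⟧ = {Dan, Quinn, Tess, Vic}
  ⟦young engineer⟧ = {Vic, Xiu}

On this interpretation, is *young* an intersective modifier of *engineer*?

⟦young⟧ ∩ ⟦engineer⟧ = {Dan, Quinn, Tess, Vic} ∩ {Dan, Ivy, Pat, Uma, Vic, Xiu, Yan} = {Dan, Vic}
Observed ⟦young engineer⟧ = {Vic, Xiu}.
These differ, so the modifier is not intersective in this model.

no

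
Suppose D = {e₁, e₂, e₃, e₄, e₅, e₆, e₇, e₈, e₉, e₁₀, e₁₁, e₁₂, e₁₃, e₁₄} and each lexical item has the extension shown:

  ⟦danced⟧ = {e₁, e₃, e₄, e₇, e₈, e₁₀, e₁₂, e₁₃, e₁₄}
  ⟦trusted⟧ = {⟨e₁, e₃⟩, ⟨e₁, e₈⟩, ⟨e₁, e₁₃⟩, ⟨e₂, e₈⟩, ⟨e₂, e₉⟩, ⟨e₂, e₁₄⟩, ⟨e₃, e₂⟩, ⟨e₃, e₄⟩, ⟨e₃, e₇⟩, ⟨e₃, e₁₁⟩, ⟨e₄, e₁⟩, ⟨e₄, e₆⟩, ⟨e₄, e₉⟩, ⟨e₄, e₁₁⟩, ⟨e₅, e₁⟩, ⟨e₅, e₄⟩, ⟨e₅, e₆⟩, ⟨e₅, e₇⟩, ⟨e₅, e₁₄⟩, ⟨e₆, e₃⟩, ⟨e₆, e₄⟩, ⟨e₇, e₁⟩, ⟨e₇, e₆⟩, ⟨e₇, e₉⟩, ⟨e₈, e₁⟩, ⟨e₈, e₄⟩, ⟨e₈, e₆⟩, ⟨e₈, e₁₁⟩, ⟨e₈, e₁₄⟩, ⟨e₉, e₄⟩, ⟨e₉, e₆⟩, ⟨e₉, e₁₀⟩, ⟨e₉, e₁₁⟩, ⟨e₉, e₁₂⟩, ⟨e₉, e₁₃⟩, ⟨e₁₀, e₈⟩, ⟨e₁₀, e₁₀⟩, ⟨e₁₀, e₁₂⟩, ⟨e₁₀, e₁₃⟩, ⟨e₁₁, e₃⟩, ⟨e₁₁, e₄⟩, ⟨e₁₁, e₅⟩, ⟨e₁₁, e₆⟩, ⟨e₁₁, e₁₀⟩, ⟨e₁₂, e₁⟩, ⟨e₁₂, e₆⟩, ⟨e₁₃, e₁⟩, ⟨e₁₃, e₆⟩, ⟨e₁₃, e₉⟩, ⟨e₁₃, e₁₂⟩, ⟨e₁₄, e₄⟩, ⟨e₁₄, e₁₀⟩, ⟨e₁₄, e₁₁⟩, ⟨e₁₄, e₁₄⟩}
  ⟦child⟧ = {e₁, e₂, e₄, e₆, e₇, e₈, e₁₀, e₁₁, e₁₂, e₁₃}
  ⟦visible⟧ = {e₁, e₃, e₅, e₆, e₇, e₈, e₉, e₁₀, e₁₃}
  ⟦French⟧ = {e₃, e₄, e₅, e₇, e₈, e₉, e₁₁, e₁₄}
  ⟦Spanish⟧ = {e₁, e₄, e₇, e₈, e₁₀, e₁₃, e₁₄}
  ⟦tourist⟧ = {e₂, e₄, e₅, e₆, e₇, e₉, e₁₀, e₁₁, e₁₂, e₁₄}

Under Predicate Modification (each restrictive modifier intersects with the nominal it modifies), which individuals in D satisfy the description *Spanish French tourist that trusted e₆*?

{e₄, e₇}

⟦that trusted e₆⟧ = {x : ⟨x, e₆⟩ ∈ ⟦trusted⟧} = {e₄, e₅, e₇, e₈, e₉, e₁₁, e₁₂, e₁₃}
⟦tourist⟧ = {e₂, e₄, e₅, e₆, e₇, e₉, e₁₀, e₁₁, e₁₂, e₁₄}
… ∩ ⟦that trusted e₆⟧ = {e₂, e₄, e₅, e₆, e₇, e₉, e₁₀, e₁₁, e₁₂, e₁₄} ∩ {e₄, e₅, e₇, e₈, e₉, e₁₁, e₁₂, e₁₃} = {e₄, e₅, e₇, e₉, e₁₁, e₁₂}
… ∩ ⟦Spanish⟧ = {e₄, e₅, e₇, e₉, e₁₁, e₁₂} ∩ {e₁, e₄, e₇, e₈, e₁₀, e₁₃, e₁₄} = {e₄, e₇}
… ∩ ⟦French⟧ = {e₄, e₇} ∩ {e₃, e₄, e₅, e₇, e₈, e₉, e₁₁, e₁₄} = {e₄, e₇}
So ⟦Spanish French tourist that trusted e₆⟧ = {e₄, e₇}.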